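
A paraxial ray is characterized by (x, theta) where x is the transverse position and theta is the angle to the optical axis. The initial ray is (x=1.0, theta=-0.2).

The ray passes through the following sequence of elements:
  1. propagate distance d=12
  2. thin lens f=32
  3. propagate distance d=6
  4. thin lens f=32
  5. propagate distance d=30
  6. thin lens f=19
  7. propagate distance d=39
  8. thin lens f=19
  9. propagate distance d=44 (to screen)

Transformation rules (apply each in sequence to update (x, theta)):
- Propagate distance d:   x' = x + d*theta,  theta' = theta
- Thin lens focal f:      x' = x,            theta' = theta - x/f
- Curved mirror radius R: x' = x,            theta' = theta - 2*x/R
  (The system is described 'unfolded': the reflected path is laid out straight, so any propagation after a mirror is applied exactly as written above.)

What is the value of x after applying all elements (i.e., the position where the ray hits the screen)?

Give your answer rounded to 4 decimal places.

Initial: x=1.0000 theta=-0.2000
After 1 (propagate distance d=12): x=-1.4000 theta=-0.2000
After 2 (thin lens f=32): x=-1.4000 theta=-5/32 (≈-0.1563)
After 3 (propagate distance d=6): x=-2.3375 theta=-5/32 (≈-0.1563)
After 4 (thin lens f=32): x=-2.3375 theta=-213/2560 (≈-0.0832)
After 5 (propagate distance d=30): x=-6187/1280 (≈-4.8336) theta=-213/2560 (≈-0.0832)
After 6 (thin lens f=19): x=-6187/1280 (≈-4.8336) theta=8327/48640 (≈0.1712)
After 7 (propagate distance d=39): x=89647/48640 (≈1.8431) theta=8327/48640 (≈0.1712)
After 8 (thin lens f=19): x=89647/48640 (≈1.8431) theta=34283/462080 (≈0.0742)
After 9 (propagate distance d=44 (to screen)): x=4720197/924160 (≈5.1076) theta=34283/462080 (≈0.0742)
Rounded to 4 decimal places: x = 5.1076

Answer: 5.1076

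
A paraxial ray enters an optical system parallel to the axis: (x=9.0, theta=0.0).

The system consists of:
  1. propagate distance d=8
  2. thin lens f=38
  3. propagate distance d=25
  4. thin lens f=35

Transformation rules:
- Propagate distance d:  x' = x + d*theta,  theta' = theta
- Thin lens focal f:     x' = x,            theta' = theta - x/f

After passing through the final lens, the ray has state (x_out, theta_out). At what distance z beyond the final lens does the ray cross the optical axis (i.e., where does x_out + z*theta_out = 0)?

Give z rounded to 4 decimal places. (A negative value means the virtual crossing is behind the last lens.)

Initial: x=9.0000 theta=0.0000
After 1 (propagate distance d=8): x=9.0000 theta=0.0000
After 2 (thin lens f=38): x=9.0000 theta=-9/38 (≈-0.2368)
After 3 (propagate distance d=25): x=117/38 (≈3.0789) theta=-9/38 (≈-0.2368)
After 4 (thin lens f=35): x=117/38 (≈3.0789) theta=-216/665 (≈-0.3248)
z_focus = -x_out/theta_out = -(117/38)/(-216/665) = 455/48 ≈ 9.4792
Rounded to 4 decimal places: z = 9.4792

Answer: 9.4792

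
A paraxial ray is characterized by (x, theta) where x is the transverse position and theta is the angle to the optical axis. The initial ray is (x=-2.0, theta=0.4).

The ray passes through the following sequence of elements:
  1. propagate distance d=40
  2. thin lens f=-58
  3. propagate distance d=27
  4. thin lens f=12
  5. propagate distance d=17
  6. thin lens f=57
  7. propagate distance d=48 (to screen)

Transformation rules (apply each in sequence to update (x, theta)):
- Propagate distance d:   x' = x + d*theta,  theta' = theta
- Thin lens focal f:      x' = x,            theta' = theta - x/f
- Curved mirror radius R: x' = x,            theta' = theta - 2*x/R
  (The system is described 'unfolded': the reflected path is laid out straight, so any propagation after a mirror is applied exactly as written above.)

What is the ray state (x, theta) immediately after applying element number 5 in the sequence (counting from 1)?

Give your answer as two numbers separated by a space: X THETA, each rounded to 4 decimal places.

Answer: -2.1454 -1.9684

Derivation:
Initial: x=-2.0000 theta=0.4000
After 1 (propagate distance d=40): x=14.0000 theta=0.4000
After 2 (thin lens f=-58): x=14.0000 theta=93/145 (≈0.6414)
After 3 (propagate distance d=27): x=4541/145 (≈31.3172) theta=93/145 (≈0.6414)
After 4 (thin lens f=12): x=4541/145 (≈31.3172) theta=-685/348 (≈-1.9684)
After 5 (propagate distance d=17): x=-3733/1740 (≈-2.1454) theta=-685/348 (≈-1.9684)
Rounded to 4 decimal places: x = -2.1454, theta = -1.9684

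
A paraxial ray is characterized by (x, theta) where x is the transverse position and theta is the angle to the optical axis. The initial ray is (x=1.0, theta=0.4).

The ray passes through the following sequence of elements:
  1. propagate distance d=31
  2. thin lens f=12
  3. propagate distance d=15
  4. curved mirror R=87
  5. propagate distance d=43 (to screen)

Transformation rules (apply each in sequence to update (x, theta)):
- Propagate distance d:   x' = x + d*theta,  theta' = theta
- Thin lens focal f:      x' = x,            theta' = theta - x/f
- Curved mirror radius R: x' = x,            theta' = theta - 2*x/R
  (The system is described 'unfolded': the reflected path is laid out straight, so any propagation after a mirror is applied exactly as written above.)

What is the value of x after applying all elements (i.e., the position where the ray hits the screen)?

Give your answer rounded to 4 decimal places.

Initial: x=1.0000 theta=0.4000
After 1 (propagate distance d=31): x=13.4000 theta=0.4000
After 2 (thin lens f=12): x=13.4000 theta=-43/60 (≈-0.7167)
After 3 (propagate distance d=15): x=2.6500 theta=-43/60 (≈-0.7167)
After 4 (curved mirror R=87): x=2.6500 theta=-451/580 (≈-0.7776)
After 5 (propagate distance d=43 (to screen)): x=-4464/145 (≈-30.7862) theta=-451/580 (≈-0.7776)
Rounded to 4 decimal places: x = -30.7862

Answer: -30.7862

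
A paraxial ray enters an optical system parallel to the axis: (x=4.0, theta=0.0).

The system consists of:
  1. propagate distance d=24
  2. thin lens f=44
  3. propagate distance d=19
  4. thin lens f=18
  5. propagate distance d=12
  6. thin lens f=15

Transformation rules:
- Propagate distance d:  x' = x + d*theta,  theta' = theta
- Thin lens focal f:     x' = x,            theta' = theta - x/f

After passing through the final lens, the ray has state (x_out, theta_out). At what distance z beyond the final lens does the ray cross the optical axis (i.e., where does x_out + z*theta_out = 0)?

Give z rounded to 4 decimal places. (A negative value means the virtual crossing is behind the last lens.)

Initial: x=4.0000 theta=0.0000
After 1 (propagate distance d=24): x=4.0000 theta=0.0000
After 2 (thin lens f=44): x=4.0000 theta=-1/11 (≈-0.0909)
After 3 (propagate distance d=19): x=25/11 (≈2.2727) theta=-1/11 (≈-0.0909)
After 4 (thin lens f=18): x=25/11 (≈2.2727) theta=-43/198 (≈-0.2172)
After 5 (propagate distance d=12): x=-1/3 (≈-0.3333) theta=-43/198 (≈-0.2172)
After 6 (thin lens f=15): x=-1/3 (≈-0.3333) theta=-193/990 (≈-0.1949)
z_focus = -x_out/theta_out = -(-1/3)/(-193/990) = -330/193 ≈ -1.7098
Rounded to 4 decimal places: z = -1.7098

Answer: -1.7098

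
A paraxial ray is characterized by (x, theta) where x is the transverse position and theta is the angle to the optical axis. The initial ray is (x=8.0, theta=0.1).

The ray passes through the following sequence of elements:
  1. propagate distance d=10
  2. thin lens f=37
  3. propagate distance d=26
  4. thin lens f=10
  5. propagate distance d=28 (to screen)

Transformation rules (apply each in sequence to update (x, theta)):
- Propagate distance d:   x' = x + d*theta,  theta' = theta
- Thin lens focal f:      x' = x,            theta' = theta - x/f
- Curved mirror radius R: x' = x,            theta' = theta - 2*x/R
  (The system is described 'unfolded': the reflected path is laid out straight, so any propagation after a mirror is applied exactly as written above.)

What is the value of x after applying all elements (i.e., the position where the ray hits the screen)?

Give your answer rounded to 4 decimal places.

Answer: -13.5070

Derivation:
Initial: x=8.0000 theta=0.1000
After 1 (propagate distance d=10): x=9.0000 theta=0.1000
After 2 (thin lens f=37): x=9.0000 theta=-53/370 (≈-0.1432)
After 3 (propagate distance d=26): x=976/185 (≈5.2757) theta=-53/370 (≈-0.1432)
After 4 (thin lens f=10): x=976/185 (≈5.2757) theta=-1241/1850 (≈-0.6708)
After 5 (propagate distance d=28 (to screen)): x=-12494/925 (≈-13.5070) theta=-1241/1850 (≈-0.6708)
Rounded to 4 decimal places: x = -13.5070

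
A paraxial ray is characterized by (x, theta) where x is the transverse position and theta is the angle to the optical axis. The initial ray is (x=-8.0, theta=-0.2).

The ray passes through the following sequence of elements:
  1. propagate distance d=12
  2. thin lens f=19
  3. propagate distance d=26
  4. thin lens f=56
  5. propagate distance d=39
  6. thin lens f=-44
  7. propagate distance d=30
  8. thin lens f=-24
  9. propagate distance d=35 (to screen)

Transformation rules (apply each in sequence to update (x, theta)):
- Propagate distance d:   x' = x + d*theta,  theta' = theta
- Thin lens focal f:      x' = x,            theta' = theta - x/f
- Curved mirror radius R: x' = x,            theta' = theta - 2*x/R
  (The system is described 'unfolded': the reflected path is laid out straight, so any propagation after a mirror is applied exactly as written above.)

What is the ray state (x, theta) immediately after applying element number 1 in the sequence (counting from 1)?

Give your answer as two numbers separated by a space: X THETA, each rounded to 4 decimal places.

Answer: -10.4000 -0.2000

Derivation:
Initial: x=-8.0000 theta=-0.2000
After 1 (propagate distance d=12): x=-10.4000 theta=-0.2000
Rounded to 4 decimal places: x = -10.4000, theta = -0.2000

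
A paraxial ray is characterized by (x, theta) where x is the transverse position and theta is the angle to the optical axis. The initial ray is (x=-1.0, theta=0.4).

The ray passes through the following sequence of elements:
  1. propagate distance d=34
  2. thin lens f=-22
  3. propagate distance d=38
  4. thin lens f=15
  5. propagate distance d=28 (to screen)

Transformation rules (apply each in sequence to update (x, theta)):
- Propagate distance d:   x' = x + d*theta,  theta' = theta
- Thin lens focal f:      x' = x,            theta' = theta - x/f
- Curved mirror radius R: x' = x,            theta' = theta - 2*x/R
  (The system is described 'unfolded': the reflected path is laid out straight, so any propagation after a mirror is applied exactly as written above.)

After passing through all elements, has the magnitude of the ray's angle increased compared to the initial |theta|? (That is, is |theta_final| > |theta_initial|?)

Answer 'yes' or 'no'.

Answer: yes

Derivation:
Initial: x=-1.0000 theta=0.4000
After 1 (propagate distance d=34): x=12.6000 theta=0.4000
After 2 (thin lens f=-22): x=12.6000 theta=107/110 (≈0.9727)
After 3 (propagate distance d=38): x=2726/55 (≈49.5636) theta=107/110 (≈0.9727)
After 4 (thin lens f=15): x=2726/55 (≈49.5636) theta=-3847/1650 (≈-2.3315)
After 5 (propagate distance d=28 (to screen)): x=-12968/825 (≈-15.7188) theta=-3847/1650 (≈-2.3315)
|theta_initial|=0.4000 |theta_final|=3847/1650 (≈2.3315) -> increased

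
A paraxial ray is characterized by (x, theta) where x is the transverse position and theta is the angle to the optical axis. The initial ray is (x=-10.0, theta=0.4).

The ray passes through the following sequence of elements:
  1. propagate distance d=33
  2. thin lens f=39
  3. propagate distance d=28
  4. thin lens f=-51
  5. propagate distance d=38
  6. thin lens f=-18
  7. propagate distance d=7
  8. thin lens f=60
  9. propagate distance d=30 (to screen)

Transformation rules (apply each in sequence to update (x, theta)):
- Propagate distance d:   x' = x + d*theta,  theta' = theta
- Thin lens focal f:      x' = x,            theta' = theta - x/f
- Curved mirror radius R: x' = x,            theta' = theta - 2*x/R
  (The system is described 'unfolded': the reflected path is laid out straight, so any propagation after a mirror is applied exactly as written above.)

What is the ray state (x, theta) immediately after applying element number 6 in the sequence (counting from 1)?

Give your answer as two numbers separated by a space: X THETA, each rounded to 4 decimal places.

Answer: 33.2022 2.3998

Derivation:
Initial: x=-10.0000 theta=0.4000
After 1 (propagate distance d=33): x=3.2000 theta=0.4000
After 2 (thin lens f=39): x=3.2000 theta=62/195 (≈0.3179)
After 3 (propagate distance d=28): x=472/39 (≈12.1026) theta=62/195 (≈0.3179)
After 4 (thin lens f=-51): x=472/39 (≈12.1026) theta=5522/9945 (≈0.5553)
After 5 (propagate distance d=38): x=330196/9945 (≈33.2022) theta=5522/9945 (≈0.5553)
After 6 (thin lens f=-18): x=330196/9945 (≈33.2022) theta=214796/89505 (≈2.3998)
Rounded to 4 decimal places: x = 33.2022, theta = 2.3998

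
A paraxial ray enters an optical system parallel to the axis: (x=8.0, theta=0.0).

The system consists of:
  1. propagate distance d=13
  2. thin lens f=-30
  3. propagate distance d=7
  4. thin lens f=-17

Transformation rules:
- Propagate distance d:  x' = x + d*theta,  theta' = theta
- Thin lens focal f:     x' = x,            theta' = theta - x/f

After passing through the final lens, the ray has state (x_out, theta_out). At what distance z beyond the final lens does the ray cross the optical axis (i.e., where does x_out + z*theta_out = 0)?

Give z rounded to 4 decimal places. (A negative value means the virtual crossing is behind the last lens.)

Initial: x=8.0000 theta=0.0000
After 1 (propagate distance d=13): x=8.0000 theta=0.0000
After 2 (thin lens f=-30): x=8.0000 theta=4/15 (≈0.2667)
After 3 (propagate distance d=7): x=148/15 (≈9.8667) theta=4/15 (≈0.2667)
After 4 (thin lens f=-17): x=148/15 (≈9.8667) theta=72/85 (≈0.8471)
z_focus = -x_out/theta_out = -(148/15)/(72/85) = -629/54 ≈ -11.6481
Rounded to 4 decimal places: z = -11.6481

Answer: -11.6481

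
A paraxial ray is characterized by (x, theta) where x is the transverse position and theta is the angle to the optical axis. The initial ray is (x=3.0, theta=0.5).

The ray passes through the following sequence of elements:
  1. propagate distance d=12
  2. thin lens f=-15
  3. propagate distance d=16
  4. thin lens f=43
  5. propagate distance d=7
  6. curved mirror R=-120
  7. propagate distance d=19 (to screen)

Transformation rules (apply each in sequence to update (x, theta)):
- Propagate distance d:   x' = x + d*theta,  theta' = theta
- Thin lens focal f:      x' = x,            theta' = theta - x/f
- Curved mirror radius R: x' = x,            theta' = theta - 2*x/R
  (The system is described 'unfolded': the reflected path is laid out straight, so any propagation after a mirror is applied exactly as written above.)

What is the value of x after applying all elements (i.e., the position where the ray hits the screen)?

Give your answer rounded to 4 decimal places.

Initial: x=3.0000 theta=0.5000
After 1 (propagate distance d=12): x=9.0000 theta=0.5000
After 2 (thin lens f=-15): x=9.0000 theta=1.1000
After 3 (propagate distance d=16): x=26.6000 theta=1.1000
After 4 (thin lens f=43): x=26.6000 theta=207/430 (≈0.4814)
After 5 (propagate distance d=7): x=12887/430 (≈29.9698) theta=207/430 (≈0.4814)
After 6 (curved mirror R=-120): x=12887/430 (≈29.9698) theta=25307/25800 (≈0.9809)
After 7 (propagate distance d=19 (to screen)): x=1254053/25800 (≈48.6067) theta=25307/25800 (≈0.9809)
Rounded to 4 decimal places: x = 48.6067

Answer: 48.6067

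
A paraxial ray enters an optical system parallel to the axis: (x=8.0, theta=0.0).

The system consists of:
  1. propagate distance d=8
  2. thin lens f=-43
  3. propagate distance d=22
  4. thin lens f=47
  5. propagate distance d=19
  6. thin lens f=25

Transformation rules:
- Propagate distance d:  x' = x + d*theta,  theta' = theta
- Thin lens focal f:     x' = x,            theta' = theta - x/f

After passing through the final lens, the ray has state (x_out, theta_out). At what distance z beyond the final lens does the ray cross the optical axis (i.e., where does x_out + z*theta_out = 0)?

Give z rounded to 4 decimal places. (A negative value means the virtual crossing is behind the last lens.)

Answer: 21.4433

Derivation:
Initial: x=8.0000 theta=0.0000
After 1 (propagate distance d=8): x=8.0000 theta=0.0000
After 2 (thin lens f=-43): x=8.0000 theta=8/43 (≈0.1860)
After 3 (propagate distance d=22): x=520/43 (≈12.0930) theta=8/43 (≈0.1860)
After 4 (thin lens f=47): x=520/43 (≈12.0930) theta=-144/2021 (≈-0.0713)
After 5 (propagate distance d=19): x=21704/2021 (≈10.7392) theta=-144/2021 (≈-0.0713)
After 6 (thin lens f=25): x=21704/2021 (≈10.7392) theta=-25304/50525 (≈-0.5008)
z_focus = -x_out/theta_out = -(21704/2021)/(-25304/50525) = 67825/3163 ≈ 21.4433
Rounded to 4 decimal places: z = 21.4433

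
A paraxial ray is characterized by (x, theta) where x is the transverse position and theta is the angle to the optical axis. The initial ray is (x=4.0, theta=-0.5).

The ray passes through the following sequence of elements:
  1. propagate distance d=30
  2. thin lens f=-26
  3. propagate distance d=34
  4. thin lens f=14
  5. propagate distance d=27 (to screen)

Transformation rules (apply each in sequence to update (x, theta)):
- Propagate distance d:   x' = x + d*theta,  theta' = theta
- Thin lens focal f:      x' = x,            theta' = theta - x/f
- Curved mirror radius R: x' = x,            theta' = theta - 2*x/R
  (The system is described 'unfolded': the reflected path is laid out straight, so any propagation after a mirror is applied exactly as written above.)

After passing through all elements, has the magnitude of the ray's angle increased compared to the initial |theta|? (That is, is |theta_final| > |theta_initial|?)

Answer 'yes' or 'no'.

Initial: x=4.0000 theta=-0.5000
After 1 (propagate distance d=30): x=-11.0000 theta=-0.5000
After 2 (thin lens f=-26): x=-11.0000 theta=-12/13 (≈-0.9231)
After 3 (propagate distance d=34): x=-551/13 (≈-42.3846) theta=-12/13 (≈-0.9231)
After 4 (thin lens f=14): x=-551/13 (≈-42.3846) theta=383/182 (≈2.1044)
After 5 (propagate distance d=27 (to screen)): x=2627/182 (≈14.4341) theta=383/182 (≈2.1044)
|theta_initial|=0.5000 |theta_final|=383/182 (≈2.1044) -> increased

Answer: yes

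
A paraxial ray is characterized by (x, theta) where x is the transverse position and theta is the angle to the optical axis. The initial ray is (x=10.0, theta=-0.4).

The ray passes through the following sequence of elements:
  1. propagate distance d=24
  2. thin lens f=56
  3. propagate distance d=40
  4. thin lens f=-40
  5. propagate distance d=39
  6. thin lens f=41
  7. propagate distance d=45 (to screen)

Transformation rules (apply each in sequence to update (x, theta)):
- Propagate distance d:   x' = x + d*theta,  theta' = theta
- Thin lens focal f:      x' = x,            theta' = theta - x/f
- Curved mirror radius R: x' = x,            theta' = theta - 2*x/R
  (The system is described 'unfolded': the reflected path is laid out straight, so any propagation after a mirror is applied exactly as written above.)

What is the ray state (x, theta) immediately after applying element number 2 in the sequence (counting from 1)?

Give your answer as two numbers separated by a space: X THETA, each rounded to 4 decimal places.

Answer: 0.4000 -0.4071

Derivation:
Initial: x=10.0000 theta=-0.4000
After 1 (propagate distance d=24): x=0.4000 theta=-0.4000
After 2 (thin lens f=56): x=0.4000 theta=-57/140 (≈-0.4071)
Rounded to 4 decimal places: x = 0.4000, theta = -0.4071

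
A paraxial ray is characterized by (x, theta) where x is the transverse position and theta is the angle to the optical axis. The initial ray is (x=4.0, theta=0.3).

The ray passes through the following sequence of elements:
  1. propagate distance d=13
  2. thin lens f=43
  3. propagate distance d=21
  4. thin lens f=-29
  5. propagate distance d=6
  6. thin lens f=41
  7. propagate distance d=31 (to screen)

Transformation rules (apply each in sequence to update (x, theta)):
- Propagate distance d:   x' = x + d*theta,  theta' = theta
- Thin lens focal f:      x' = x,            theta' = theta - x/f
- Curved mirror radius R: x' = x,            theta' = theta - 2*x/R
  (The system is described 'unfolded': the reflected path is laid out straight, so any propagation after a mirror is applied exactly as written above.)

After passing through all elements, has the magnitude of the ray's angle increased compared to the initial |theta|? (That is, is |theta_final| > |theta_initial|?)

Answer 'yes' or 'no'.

Initial: x=4.0000 theta=0.3000
After 1 (propagate distance d=13): x=7.9000 theta=0.3000
After 2 (thin lens f=43): x=7.9000 theta=5/43 (≈0.1163)
After 3 (propagate distance d=21): x=4447/430 (≈10.3419) theta=5/43 (≈0.1163)
After 4 (thin lens f=-29): x=4447/430 (≈10.3419) theta=5897/12470 (≈0.4729)
After 5 (propagate distance d=6): x=32869/2494 (≈13.1792) theta=5897/12470 (≈0.4729)
After 6 (thin lens f=41): x=32869/2494 (≈13.1792) theta=38716/255635 (≈0.1515)
After 7 (propagate distance d=31 (to screen)): x=9138537/511270 (≈17.8742) theta=38716/255635 (≈0.1515)
|theta_initial|=0.3000 |theta_final|=38716/255635 (≈0.1515) -> not increased

Answer: no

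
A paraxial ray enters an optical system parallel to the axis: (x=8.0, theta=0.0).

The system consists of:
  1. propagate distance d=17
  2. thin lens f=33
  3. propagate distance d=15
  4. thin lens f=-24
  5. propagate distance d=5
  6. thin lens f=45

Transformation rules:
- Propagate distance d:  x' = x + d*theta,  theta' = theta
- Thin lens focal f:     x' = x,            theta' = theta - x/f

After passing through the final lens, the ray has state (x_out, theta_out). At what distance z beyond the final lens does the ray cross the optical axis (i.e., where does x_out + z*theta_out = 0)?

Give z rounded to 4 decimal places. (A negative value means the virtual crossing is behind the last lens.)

Answer: 26.9196

Derivation:
Initial: x=8.0000 theta=0.0000
After 1 (propagate distance d=17): x=8.0000 theta=0.0000
After 2 (thin lens f=33): x=8.0000 theta=-8/33 (≈-0.2424)
After 3 (propagate distance d=15): x=48/11 (≈4.3636) theta=-8/33 (≈-0.2424)
After 4 (thin lens f=-24): x=48/11 (≈4.3636) theta=-2/33 (≈-0.0606)
After 5 (propagate distance d=5): x=134/33 (≈4.0606) theta=-2/33 (≈-0.0606)
After 6 (thin lens f=45): x=134/33 (≈4.0606) theta=-224/1485 (≈-0.1508)
z_focus = -x_out/theta_out = -(134/33)/(-224/1485) = 3015/112 ≈ 26.9196
Rounded to 4 decimal places: z = 26.9196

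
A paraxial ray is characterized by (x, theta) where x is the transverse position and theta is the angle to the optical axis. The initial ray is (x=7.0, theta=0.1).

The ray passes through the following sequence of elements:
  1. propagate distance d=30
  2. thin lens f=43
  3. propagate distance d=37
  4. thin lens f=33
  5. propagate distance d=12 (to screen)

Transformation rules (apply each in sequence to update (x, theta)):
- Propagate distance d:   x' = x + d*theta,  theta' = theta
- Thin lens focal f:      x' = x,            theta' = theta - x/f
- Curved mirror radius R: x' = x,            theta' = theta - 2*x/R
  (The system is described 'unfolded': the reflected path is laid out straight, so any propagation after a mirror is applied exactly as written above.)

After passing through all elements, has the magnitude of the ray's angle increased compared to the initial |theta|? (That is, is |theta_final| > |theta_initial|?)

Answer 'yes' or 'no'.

Initial: x=7.0000 theta=0.1000
After 1 (propagate distance d=30): x=10.0000 theta=0.1000
After 2 (thin lens f=43): x=10.0000 theta=-57/430 (≈-0.1326)
After 3 (propagate distance d=37): x=2191/430 (≈5.0953) theta=-57/430 (≈-0.1326)
After 4 (thin lens f=33): x=2191/430 (≈5.0953) theta=-2036/7095 (≈-0.2870)
After 5 (propagate distance d=12 (to screen)): x=7813/4730 (≈1.6518) theta=-2036/7095 (≈-0.2870)
|theta_initial|=0.1000 |theta_final|=2036/7095 (≈0.2870) -> increased

Answer: yes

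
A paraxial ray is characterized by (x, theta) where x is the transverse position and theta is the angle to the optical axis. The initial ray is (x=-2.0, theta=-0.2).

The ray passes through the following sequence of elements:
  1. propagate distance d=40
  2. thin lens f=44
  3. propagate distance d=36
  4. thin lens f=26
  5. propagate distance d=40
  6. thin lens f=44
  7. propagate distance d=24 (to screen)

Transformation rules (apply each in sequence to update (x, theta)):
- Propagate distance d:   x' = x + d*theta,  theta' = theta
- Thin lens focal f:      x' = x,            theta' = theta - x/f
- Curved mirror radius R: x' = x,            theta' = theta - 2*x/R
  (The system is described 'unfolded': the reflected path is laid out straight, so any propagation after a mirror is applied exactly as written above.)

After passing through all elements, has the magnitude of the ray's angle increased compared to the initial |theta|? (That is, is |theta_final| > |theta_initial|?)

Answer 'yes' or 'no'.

Answer: yes

Derivation:
Initial: x=-2.0000 theta=-0.2000
After 1 (propagate distance d=40): x=-10.0000 theta=-0.2000
After 2 (thin lens f=44): x=-10.0000 theta=3/110 (≈0.0273)
After 3 (propagate distance d=36): x=-496/55 (≈-9.0182) theta=3/110 (≈0.0273)
After 4 (thin lens f=26): x=-496/55 (≈-9.0182) theta=107/286 (≈0.3741)
After 5 (propagate distance d=40): x=4252/715 (≈5.9469) theta=107/286 (≈0.3741)
After 6 (thin lens f=44): x=4252/715 (≈5.9469) theta=3759/15730 (≈0.2390)
After 7 (propagate distance d=24 (to screen)): x=18376/1573 (≈11.6821) theta=3759/15730 (≈0.2390)
|theta_initial|=0.2000 |theta_final|=3759/15730 (≈0.2390) -> increased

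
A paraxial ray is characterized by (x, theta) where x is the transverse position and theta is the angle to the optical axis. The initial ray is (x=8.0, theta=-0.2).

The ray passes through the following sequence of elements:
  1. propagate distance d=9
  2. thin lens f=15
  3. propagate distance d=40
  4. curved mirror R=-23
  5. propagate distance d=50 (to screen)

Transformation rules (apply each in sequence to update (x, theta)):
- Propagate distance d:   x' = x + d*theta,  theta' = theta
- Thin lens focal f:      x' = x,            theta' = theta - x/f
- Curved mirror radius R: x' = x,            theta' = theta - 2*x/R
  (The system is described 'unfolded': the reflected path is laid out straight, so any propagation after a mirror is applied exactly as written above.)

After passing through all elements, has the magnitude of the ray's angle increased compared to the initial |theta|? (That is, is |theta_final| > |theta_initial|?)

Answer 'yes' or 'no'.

Initial: x=8.0000 theta=-0.2000
After 1 (propagate distance d=9): x=6.2000 theta=-0.2000
After 2 (thin lens f=15): x=6.2000 theta=-46/75 (≈-0.6133)
After 3 (propagate distance d=40): x=-55/3 (≈-18.3333) theta=-46/75 (≈-0.6133)
After 4 (curved mirror R=-23): x=-55/3 (≈-18.3333) theta=-3808/1725 (≈-2.2075)
After 5 (propagate distance d=50 (to screen)): x=-8881/69 (≈-128.7101) theta=-3808/1725 (≈-2.2075)
|theta_initial|=0.2000 |theta_final|=3808/1725 (≈2.2075) -> increased

Answer: yes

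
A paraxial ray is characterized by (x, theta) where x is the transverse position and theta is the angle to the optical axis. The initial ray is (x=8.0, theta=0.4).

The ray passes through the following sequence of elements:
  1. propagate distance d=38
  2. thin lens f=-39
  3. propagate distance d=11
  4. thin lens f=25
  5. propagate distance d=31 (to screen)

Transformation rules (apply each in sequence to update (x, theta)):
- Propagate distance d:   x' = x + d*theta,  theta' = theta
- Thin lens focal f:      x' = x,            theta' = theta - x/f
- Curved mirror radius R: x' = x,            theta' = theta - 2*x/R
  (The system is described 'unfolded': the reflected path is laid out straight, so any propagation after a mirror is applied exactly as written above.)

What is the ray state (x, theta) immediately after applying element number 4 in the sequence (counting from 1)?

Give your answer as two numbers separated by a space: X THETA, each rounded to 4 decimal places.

Answer: 34.1436 -0.3709

Derivation:
Initial: x=8.0000 theta=0.4000
After 1 (propagate distance d=38): x=23.2000 theta=0.4000
After 2 (thin lens f=-39): x=23.2000 theta=194/195 (≈0.9949)
After 3 (propagate distance d=11): x=6658/195 (≈34.1436) theta=194/195 (≈0.9949)
After 4 (thin lens f=25): x=6658/195 (≈34.1436) theta=-1808/4875 (≈-0.3709)
Rounded to 4 decimal places: x = 34.1436, theta = -0.3709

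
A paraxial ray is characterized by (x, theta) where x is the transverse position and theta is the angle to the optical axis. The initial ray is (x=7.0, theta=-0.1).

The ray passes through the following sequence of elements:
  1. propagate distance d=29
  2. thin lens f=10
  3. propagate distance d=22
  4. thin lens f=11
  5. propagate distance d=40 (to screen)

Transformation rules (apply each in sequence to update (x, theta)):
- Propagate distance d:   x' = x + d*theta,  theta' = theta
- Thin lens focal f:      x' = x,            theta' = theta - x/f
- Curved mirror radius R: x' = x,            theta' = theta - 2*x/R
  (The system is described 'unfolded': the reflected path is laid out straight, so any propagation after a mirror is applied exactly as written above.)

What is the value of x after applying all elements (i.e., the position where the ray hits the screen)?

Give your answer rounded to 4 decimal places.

Initial: x=7.0000 theta=-0.1000
After 1 (propagate distance d=29): x=4.1000 theta=-0.1000
After 2 (thin lens f=10): x=4.1000 theta=-0.5100
After 3 (propagate distance d=22): x=-7.1200 theta=-0.5100
After 4 (thin lens f=11): x=-7.1200 theta=151/1100 (≈0.1373)
After 5 (propagate distance d=40 (to screen)): x=-448/275 (≈-1.6291) theta=151/1100 (≈0.1373)
Rounded to 4 decimal places: x = -1.6291

Answer: -1.6291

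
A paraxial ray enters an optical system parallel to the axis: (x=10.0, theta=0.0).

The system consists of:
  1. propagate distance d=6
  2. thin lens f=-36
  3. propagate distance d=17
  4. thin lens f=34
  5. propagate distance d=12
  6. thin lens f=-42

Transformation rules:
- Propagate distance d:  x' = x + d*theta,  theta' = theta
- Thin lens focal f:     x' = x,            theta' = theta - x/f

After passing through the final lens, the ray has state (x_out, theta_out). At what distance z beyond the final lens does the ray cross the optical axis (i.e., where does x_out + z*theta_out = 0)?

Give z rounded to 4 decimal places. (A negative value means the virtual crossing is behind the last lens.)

Answer: -85.1907

Derivation:
Initial: x=10.0000 theta=0.0000
After 1 (propagate distance d=6): x=10.0000 theta=0.0000
After 2 (thin lens f=-36): x=10.0000 theta=5/18 (≈0.2778)
After 3 (propagate distance d=17): x=265/18 (≈14.7222) theta=5/18 (≈0.2778)
After 4 (thin lens f=34): x=265/18 (≈14.7222) theta=-95/612 (≈-0.1552)
After 5 (propagate distance d=12): x=3935/306 (≈12.8595) theta=-95/612 (≈-0.1552)
After 6 (thin lens f=-42): x=3935/306 (≈12.8595) theta=485/3213 (≈0.1509)
z_focus = -x_out/theta_out = -(3935/306)/(485/3213) = -16527/194 ≈ -85.1907
Rounded to 4 decimal places: z = -85.1907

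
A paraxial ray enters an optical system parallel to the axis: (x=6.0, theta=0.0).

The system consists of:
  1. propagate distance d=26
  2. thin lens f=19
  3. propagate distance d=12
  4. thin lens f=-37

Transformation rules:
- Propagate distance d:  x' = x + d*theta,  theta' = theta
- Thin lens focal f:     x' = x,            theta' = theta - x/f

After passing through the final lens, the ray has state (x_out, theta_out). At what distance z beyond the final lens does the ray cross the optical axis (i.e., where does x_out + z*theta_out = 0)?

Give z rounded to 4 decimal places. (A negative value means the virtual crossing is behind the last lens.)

Answer: 8.6333

Derivation:
Initial: x=6.0000 theta=0.0000
After 1 (propagate distance d=26): x=6.0000 theta=0.0000
After 2 (thin lens f=19): x=6.0000 theta=-6/19 (≈-0.3158)
After 3 (propagate distance d=12): x=42/19 (≈2.2105) theta=-6/19 (≈-0.3158)
After 4 (thin lens f=-37): x=42/19 (≈2.2105) theta=-180/703 (≈-0.2560)
z_focus = -x_out/theta_out = -(42/19)/(-180/703) = 259/30 ≈ 8.6333
Rounded to 4 decimal places: z = 8.6333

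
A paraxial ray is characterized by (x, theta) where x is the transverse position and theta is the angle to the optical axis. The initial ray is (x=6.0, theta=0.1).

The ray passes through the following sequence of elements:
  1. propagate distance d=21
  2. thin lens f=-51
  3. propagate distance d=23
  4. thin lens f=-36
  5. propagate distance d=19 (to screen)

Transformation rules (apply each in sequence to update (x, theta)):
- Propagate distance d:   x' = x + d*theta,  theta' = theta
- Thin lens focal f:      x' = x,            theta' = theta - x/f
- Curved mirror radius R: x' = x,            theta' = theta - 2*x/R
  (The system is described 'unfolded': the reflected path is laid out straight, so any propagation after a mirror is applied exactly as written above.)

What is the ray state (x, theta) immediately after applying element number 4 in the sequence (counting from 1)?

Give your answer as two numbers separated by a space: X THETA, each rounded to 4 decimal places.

Answer: 14.0529 0.6492

Derivation:
Initial: x=6.0000 theta=0.1000
After 1 (propagate distance d=21): x=8.1000 theta=0.1000
After 2 (thin lens f=-51): x=8.1000 theta=22/85 (≈0.2588)
After 3 (propagate distance d=23): x=2389/170 (≈14.0529) theta=22/85 (≈0.2588)
After 4 (thin lens f=-36): x=2389/170 (≈14.0529) theta=3973/6120 (≈0.6492)
Rounded to 4 decimal places: x = 14.0529, theta = 0.6492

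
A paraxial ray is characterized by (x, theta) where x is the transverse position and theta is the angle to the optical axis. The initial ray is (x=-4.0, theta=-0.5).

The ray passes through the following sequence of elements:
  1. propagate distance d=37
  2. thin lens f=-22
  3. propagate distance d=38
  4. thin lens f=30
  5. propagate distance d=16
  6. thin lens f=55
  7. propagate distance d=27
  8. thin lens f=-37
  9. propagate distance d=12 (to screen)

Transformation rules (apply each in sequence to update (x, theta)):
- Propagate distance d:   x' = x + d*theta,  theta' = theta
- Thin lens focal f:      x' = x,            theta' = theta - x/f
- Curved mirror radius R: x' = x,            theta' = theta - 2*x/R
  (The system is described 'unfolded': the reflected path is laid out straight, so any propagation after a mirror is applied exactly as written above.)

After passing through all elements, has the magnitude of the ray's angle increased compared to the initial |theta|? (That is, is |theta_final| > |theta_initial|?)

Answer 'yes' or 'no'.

Answer: yes

Derivation:
Initial: x=-4.0000 theta=-0.5000
After 1 (propagate distance d=37): x=-22.5000 theta=-0.5000
After 2 (thin lens f=-22): x=-22.5000 theta=-67/44 (≈-1.5227)
After 3 (propagate distance d=38): x=-884/11 (≈-80.3636) theta=-67/44 (≈-1.5227)
After 4 (thin lens f=30): x=-884/11 (≈-80.3636) theta=763/660 (≈1.1561)
After 5 (propagate distance d=16): x=-928/15 (≈-61.8667) theta=763/660 (≈1.1561)
After 6 (thin lens f=55): x=-928/15 (≈-61.8667) theta=2509/1100 (≈2.2809)
After 7 (propagate distance d=27): x=-931/3300 (≈-0.2821) theta=2509/1100 (≈2.2809)
After 8 (thin lens f=-37): x=-931/3300 (≈-0.2821) theta=69392/30525 (≈2.2733)
After 9 (propagate distance d=12 (to screen)): x=3296369/122100 (≈26.9973) theta=69392/30525 (≈2.2733)
|theta_initial|=0.5000 |theta_final|=69392/30525 (≈2.2733) -> increased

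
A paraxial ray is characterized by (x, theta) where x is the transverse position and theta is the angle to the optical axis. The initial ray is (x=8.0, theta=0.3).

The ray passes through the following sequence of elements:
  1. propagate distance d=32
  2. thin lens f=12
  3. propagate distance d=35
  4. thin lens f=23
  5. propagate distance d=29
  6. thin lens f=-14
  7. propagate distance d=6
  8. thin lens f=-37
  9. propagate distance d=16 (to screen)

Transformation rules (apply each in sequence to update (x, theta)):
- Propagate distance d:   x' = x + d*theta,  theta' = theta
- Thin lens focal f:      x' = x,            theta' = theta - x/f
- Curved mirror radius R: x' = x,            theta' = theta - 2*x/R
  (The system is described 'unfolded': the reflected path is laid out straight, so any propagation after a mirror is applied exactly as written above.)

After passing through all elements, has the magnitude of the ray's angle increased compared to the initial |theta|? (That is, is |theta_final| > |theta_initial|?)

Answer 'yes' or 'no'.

Initial: x=8.0000 theta=0.3000
After 1 (propagate distance d=32): x=17.6000 theta=0.3000
After 2 (thin lens f=12): x=17.6000 theta=-7/6 (≈-1.1667)
After 3 (propagate distance d=35): x=-697/30 (≈-23.2333) theta=-7/6 (≈-1.1667)
After 4 (thin lens f=23): x=-697/30 (≈-23.2333) theta=-18/115 (≈-0.1565)
After 5 (propagate distance d=29): x=-19163/690 (≈-27.7725) theta=-18/115 (≈-0.1565)
After 6 (thin lens f=-14): x=-19163/690 (≈-27.7725) theta=-4135/1932 (≈-2.1403)
After 7 (propagate distance d=6): x=-98083/2415 (≈-40.6141) theta=-4135/1932 (≈-2.1403)
After 8 (thin lens f=-37): x=-98083/2415 (≈-40.6141) theta=-385769/119140 (≈-3.2379)
After 9 (propagate distance d=16 (to screen)): x=-1179757/12765 (≈-92.4212) theta=-385769/119140 (≈-3.2379)
|theta_initial|=0.3000 |theta_final|=385769/119140 (≈3.2379) -> increased

Answer: yes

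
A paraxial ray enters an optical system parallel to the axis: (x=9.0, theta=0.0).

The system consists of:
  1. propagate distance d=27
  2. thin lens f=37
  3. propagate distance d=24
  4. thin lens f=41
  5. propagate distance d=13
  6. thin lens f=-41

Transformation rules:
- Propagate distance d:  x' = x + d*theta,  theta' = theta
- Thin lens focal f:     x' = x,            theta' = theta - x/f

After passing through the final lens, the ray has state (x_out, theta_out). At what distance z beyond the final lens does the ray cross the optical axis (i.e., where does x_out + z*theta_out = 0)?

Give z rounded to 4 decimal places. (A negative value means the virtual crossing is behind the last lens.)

Initial: x=9.0000 theta=0.0000
After 1 (propagate distance d=27): x=9.0000 theta=0.0000
After 2 (thin lens f=37): x=9.0000 theta=-9/37 (≈-0.2432)
After 3 (propagate distance d=24): x=117/37 (≈3.1622) theta=-9/37 (≈-0.2432)
After 4 (thin lens f=41): x=117/37 (≈3.1622) theta=-486/1517 (≈-0.3204)
After 5 (propagate distance d=13): x=-1521/1517 (≈-1.0026) theta=-486/1517 (≈-0.3204)
After 6 (thin lens f=-41): x=-1521/1517 (≈-1.0026) theta=-21447/62197 (≈-0.3448)
z_focus = -x_out/theta_out = -(-1521/1517)/(-21447/62197) = -6929/2383 ≈ -2.9077
Rounded to 4 decimal places: z = -2.9077

Answer: -2.9077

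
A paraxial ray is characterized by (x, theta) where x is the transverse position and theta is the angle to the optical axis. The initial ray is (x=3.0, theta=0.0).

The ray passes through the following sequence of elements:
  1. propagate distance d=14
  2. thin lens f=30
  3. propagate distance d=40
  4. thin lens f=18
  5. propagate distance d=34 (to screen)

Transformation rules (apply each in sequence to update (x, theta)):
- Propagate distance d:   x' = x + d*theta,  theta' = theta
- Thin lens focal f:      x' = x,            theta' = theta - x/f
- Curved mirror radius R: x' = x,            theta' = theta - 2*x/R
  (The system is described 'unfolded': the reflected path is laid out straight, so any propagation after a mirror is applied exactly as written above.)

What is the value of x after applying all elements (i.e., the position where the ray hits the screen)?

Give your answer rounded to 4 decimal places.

Initial: x=3.0000 theta=0.0000
After 1 (propagate distance d=14): x=3.0000 theta=0.0000
After 2 (thin lens f=30): x=3.0000 theta=-0.1000
After 3 (propagate distance d=40): x=-1.0000 theta=-0.1000
After 4 (thin lens f=18): x=-1.0000 theta=-2/45 (≈-0.0444)
After 5 (propagate distance d=34 (to screen)): x=-113/45 (≈-2.5111) theta=-2/45 (≈-0.0444)
Rounded to 4 decimal places: x = -2.5111

Answer: -2.5111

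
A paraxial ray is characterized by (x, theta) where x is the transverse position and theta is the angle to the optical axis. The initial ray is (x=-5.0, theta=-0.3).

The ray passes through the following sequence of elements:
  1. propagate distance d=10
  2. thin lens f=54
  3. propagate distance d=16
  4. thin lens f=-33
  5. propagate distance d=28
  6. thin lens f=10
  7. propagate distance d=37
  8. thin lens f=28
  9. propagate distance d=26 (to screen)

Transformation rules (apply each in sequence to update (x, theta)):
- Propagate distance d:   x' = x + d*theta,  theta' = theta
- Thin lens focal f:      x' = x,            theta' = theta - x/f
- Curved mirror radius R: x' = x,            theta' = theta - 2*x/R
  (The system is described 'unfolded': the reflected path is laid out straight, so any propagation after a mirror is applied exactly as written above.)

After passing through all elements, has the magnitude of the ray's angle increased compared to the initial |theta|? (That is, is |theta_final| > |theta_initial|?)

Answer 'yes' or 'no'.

Initial: x=-5.0000 theta=-0.3000
After 1 (propagate distance d=10): x=-8.0000 theta=-0.3000
After 2 (thin lens f=54): x=-8.0000 theta=-41/270 (≈-0.1519)
After 3 (propagate distance d=16): x=-1408/135 (≈-10.4296) theta=-41/270 (≈-0.1519)
After 4 (thin lens f=-33): x=-1408/135 (≈-10.4296) theta=-379/810 (≈-0.4679)
After 5 (propagate distance d=28): x=-1906/81 (≈-23.5309) theta=-379/810 (≈-0.4679)
After 6 (thin lens f=10): x=-1906/81 (≈-23.5309) theta=509/270 (≈1.8852)
After 7 (propagate distance d=37): x=37439/810 (≈46.2210) theta=509/270 (≈1.8852)
After 8 (thin lens f=28): x=37439/810 (≈46.2210) theta=5317/22680 (≈0.2344)
After 9 (propagate distance d=26 (to screen)): x=593267/11340 (≈52.3163) theta=5317/22680 (≈0.2344)
|theta_initial|=0.3000 |theta_final|=5317/22680 (≈0.2344) -> not increased

Answer: no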